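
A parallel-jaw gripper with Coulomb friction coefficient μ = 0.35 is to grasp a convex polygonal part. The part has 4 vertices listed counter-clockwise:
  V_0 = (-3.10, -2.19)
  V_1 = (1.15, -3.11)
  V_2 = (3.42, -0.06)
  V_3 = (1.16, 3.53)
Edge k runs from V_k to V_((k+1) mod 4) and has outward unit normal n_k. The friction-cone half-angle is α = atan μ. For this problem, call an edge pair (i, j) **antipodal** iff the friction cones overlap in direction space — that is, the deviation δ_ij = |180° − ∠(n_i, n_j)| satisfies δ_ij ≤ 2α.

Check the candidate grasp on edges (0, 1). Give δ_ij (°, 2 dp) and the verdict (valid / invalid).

δ = 114.44°, invalid

α = atan 0.35 = 19.29°;  2α = 38.58°
edge 0: e_0 = (+4.25, -0.92);  n_0 = (-0.2116, -0.9774)
edge 1: e_1 = (+2.27, +3.05);  n_1 = (+0.8022, -0.5971)
∠(n_0, n_1) = 65.56°
δ = |180° − 65.56°| = 114.44°
114.44° > 2α = 38.58°  →  invalid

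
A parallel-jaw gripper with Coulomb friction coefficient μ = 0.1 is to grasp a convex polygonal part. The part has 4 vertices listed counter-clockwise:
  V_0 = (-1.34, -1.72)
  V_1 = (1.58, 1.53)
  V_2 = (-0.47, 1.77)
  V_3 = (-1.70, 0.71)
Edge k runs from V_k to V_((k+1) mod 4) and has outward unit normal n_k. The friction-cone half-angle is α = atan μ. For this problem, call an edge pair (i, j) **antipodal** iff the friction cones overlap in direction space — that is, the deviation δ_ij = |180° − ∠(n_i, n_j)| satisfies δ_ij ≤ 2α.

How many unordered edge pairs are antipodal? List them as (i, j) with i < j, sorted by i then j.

α = atan 0.1 = 5.71°;  2α = 11.42°
n_0 = (+0.7439, -0.6683)
n_1 = (+0.1163, +0.9932)
n_2 = (-0.6528, +0.7575)
n_3 = (-0.9892, -0.1465)
  (0,1): δ = 54.74°  ·
  (0,2): δ = 7.31°  ✓
  (0,3): δ = 50.37°  ·
  (1,2): δ = 132.57°  ·
  (1,3): δ = 74.90°  ·
  (2,3): δ = 122.33°  ·
antipodal pairs: 1

count = 1; pairs: (0,2)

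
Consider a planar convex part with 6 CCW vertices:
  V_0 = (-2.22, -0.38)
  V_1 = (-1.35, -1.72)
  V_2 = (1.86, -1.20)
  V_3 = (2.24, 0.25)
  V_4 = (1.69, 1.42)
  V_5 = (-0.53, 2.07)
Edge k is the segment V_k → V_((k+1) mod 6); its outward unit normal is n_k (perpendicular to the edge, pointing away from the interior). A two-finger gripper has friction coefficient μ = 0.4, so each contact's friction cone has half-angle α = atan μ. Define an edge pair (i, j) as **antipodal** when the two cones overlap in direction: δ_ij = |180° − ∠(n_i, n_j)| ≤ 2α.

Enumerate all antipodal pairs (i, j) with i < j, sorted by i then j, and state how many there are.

count = 4; pairs: (0,3), (0,4), (1,4), (2,5)

α = atan 0.4 = 21.80°;  2α = 43.60°
n_0 = (-0.8387, -0.5445)
n_1 = (+0.1599, -0.9871)
n_2 = (+0.9673, -0.2535)
n_3 = (+0.9050, +0.4254)
n_4 = (+0.2810, +0.9597)
n_5 = (-0.8232, +0.5678)
  (0,1): δ = 113.79°  ·
  (0,2): δ = 47.68°  ·
  (0,3): δ = 7.82°  ✓
  (0,4): δ = 40.69°  ✓
  (0,5): δ = 112.41°  ·
  (1,2): δ = 113.89°  ·
  (1,3): δ = 74.02°  ·
  (1,4): δ = 25.52°  ✓
  (1,5): δ = 46.20°  ·
  (2,3): δ = 140.14°  ·
  (2,4): δ = 91.63°  ·
  (2,5): δ = 19.91°  ✓
  (3,4): δ = 131.50°  ·
  (3,5): δ = 59.78°  ·
  (4,5): δ = 108.28°  ·
antipodal pairs: 4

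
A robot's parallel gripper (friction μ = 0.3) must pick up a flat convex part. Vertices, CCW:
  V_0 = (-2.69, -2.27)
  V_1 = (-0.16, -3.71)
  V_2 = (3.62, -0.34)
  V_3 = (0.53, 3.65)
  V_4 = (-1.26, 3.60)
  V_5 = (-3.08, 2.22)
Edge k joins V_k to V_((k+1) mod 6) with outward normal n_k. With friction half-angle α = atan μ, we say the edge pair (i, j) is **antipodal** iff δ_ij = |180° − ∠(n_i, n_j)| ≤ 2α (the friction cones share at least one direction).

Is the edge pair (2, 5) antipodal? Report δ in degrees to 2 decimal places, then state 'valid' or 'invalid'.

α = atan 0.3 = 16.70°;  2α = 33.40°
edge 2: e_2 = (-3.09, +3.99);  n_2 = (+0.7906, +0.6123)
edge 5: e_5 = (+0.39, -4.49);  n_5 = (-0.9962, -0.0865)
∠(n_2, n_5) = 147.21°
δ = |180° − 147.21°| = 32.79°
32.79° ≤ 2α = 33.40°  →  valid

δ = 32.79°, valid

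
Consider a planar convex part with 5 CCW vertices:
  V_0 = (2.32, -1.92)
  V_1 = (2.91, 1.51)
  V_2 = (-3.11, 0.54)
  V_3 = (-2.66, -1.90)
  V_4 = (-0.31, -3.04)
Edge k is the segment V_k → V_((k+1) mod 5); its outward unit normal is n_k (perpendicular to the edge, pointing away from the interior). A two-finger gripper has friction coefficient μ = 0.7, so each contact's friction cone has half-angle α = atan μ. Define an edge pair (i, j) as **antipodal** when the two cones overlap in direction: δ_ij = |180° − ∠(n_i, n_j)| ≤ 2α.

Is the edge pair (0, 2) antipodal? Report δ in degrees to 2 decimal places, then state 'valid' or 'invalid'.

α = atan 0.7 = 34.99°;  2α = 69.98°
edge 0: e_0 = (+0.59, +3.43);  n_0 = (+0.9855, -0.1695)
edge 2: e_2 = (+0.45, -2.44);  n_2 = (-0.9834, -0.1814)
∠(n_0, n_2) = 159.79°
δ = |180° − 159.79°| = 20.21°
20.21° ≤ 2α = 69.98°  →  valid

δ = 20.21°, valid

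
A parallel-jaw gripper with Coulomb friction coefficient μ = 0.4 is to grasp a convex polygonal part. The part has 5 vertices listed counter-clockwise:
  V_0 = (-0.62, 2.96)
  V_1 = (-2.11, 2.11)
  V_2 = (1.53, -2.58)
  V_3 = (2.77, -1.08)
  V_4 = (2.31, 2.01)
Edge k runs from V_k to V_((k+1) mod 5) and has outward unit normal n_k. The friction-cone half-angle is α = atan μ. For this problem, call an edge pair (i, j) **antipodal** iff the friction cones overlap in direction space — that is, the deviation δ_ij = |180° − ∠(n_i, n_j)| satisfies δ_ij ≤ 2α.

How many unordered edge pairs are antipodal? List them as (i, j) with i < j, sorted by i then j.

α = atan 0.4 = 21.80°;  2α = 43.60°
n_0 = (-0.4955, +0.8686)
n_1 = (-0.7900, -0.6131)
n_2 = (+0.7707, -0.6371)
n_3 = (+0.9891, +0.1472)
n_4 = (+0.3084, +0.9512)
  (0,1): δ = 81.89°  ·
  (0,2): δ = 20.72°  ✓
  (0,3): δ = 68.76°  ·
  (0,4): δ = 132.33°  ·
  (1,2): δ = 77.40°  ·
  (1,3): δ = 29.35°  ✓
  (1,4): δ = 34.22°  ✓
  (2,3): δ = 131.95°  ·
  (2,4): δ = 68.38°  ·
  (3,4): δ = 116.43°  ·
antipodal pairs: 3

count = 3; pairs: (0,2), (1,3), (1,4)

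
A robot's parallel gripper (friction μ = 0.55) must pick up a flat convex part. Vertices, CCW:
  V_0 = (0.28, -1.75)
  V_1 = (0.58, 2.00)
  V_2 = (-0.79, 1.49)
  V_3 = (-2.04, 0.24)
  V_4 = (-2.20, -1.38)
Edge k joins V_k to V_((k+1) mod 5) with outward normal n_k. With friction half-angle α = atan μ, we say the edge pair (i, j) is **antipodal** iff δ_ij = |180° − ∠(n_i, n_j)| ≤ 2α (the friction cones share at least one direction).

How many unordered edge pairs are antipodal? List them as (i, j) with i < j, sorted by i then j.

count = 4; pairs: (0,2), (0,3), (1,4), (2,4)

α = atan 0.55 = 28.81°;  2α = 57.62°
n_0 = (+0.9968, -0.0797)
n_1 = (-0.3489, +0.9372)
n_2 = (-0.7071, +0.7071)
n_3 = (-0.9952, +0.0983)
n_4 = (-0.1476, -0.9891)
  (0,1): δ = 65.01°  ·
  (0,2): δ = 40.43°  ✓
  (0,3): δ = 1.07°  ✓
  (0,4): δ = 86.09°  ·
  (1,2): δ = 155.42°  ·
  (1,3): δ = 116.06°  ·
  (1,4): δ = 28.90°  ✓
  (2,3): δ = 140.64°  ·
  (2,4): δ = 53.49°  ✓
  (3,4): δ = 92.85°  ·
antipodal pairs: 4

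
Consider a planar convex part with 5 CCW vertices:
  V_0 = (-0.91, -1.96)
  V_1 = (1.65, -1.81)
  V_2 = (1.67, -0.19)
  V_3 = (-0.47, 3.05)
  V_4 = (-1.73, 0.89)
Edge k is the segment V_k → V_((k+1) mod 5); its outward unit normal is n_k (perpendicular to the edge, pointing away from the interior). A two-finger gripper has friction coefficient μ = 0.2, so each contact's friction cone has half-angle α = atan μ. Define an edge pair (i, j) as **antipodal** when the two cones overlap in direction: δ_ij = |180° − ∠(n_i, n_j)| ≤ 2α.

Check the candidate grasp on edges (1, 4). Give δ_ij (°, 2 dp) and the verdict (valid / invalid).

δ = 16.76°, valid

α = atan 0.2 = 11.31°;  2α = 22.62°
edge 1: e_1 = (+0.02, +1.62);  n_1 = (+0.9999, -0.0123)
edge 4: e_4 = (+0.82, -2.85);  n_4 = (-0.9610, -0.2765)
∠(n_1, n_4) = 163.24°
δ = |180° − 163.24°| = 16.76°
16.76° ≤ 2α = 22.62°  →  valid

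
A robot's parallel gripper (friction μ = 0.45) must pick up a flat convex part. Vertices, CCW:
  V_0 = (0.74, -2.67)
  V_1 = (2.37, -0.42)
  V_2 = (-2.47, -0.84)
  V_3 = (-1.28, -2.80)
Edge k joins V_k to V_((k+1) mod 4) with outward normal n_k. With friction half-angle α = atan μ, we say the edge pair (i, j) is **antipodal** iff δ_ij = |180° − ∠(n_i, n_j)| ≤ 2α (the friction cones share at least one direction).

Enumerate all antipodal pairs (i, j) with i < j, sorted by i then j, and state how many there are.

count = 1; pairs: (1,3)

α = atan 0.45 = 24.23°;  2α = 48.46°
n_0 = (+0.8098, -0.5867)
n_1 = (-0.0865, +0.9963)
n_2 = (-0.8548, -0.5190)
n_3 = (+0.0642, -0.9979)
  (0,1): δ = 49.12°  ·
  (0,2): δ = 67.18°  ·
  (0,3): δ = 129.60°  ·
  (1,2): δ = 63.70°  ·
  (1,3): δ = 1.28°  ✓
  (2,3): δ = 117.58°  ·
antipodal pairs: 1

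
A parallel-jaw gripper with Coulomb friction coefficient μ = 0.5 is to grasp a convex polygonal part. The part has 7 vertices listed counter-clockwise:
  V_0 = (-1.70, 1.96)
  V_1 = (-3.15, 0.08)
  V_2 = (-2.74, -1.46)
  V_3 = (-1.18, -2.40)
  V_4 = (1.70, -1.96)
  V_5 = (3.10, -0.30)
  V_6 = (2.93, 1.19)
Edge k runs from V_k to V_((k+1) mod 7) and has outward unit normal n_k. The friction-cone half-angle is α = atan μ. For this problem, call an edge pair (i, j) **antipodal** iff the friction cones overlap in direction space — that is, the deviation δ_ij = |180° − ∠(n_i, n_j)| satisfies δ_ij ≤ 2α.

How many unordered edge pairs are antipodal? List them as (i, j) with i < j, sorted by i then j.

α = atan 0.5 = 26.57°;  2α = 53.13°
n_0 = (-0.7918, +0.6107)
n_1 = (-0.9663, -0.2573)
n_2 = (-0.5161, -0.8565)
n_3 = (+0.1510, -0.9885)
n_4 = (+0.7644, -0.6447)
n_5 = (+0.9936, +0.1134)
n_6 = (+0.1641, +0.9865)
  (0,1): δ = 127.45°  ·
  (0,2): δ = 83.43°  ·
  (0,3): δ = 43.67°  ✓
  (0,4): δ = 2.50°  ✓
  (0,5): δ = 44.15°  ✓
  (0,6): δ = 118.20°  ·
  (1,2): δ = 135.98°  ·
  (1,3): δ = 96.22°  ·
  (1,4): δ = 55.05°  ·
  (1,5): δ = 8.40°  ✓
  (1,6): δ = 65.65°  ·
  (2,3): δ = 140.24°  ·
  (2,4): δ = 99.07°  ·
  (2,5): δ = 52.42°  ✓
  (2,6): δ = 21.63°  ✓
  (3,4): δ = 138.83°  ·
  (3,5): δ = 92.18°  ·
  (3,6): δ = 18.13°  ✓
  (4,5): δ = 133.35°  ·
  (4,6): δ = 59.30°  ·
  (5,6): δ = 105.95°  ·
antipodal pairs: 7

count = 7; pairs: (0,3), (0,4), (0,5), (1,5), (2,5), (2,6), (3,6)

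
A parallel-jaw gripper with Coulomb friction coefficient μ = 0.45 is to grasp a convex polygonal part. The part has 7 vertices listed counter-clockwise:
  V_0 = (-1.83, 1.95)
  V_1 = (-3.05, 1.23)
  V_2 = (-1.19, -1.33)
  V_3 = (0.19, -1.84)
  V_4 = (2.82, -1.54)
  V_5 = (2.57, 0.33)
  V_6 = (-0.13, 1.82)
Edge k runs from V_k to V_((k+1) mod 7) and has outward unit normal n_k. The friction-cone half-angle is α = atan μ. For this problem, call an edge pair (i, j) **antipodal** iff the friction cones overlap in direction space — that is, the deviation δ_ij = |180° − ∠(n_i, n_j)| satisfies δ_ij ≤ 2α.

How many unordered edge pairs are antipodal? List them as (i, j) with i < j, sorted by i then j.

α = atan 0.45 = 24.23°;  2α = 48.46°
n_0 = (-0.5083, +0.8612)
n_1 = (-0.8090, -0.5878)
n_2 = (-0.3467, -0.9380)
n_3 = (+0.1133, -0.9936)
n_4 = (+0.9912, +0.1325)
n_5 = (+0.4832, +0.8755)
n_6 = (+0.0762, +0.9971)
  (0,1): δ = 84.55°  ·
  (0,2): δ = 50.83°  ·
  (0,3): δ = 24.04°  ✓
  (0,4): δ = 67.07°  ·
  (0,5): δ = 120.56°  ·
  (0,6): δ = 145.08°  ·
  (1,2): δ = 146.28°  ·
  (1,3): δ = 119.49°  ·
  (1,4): δ = 28.39°  ✓
  (1,5): δ = 25.11°  ✓
  (1,6): δ = 49.63°  ·
  (2,3): δ = 153.21°  ·
  (2,4): δ = 62.10°  ·
  (2,5): δ = 8.61°  ✓
  (2,6): δ = 15.91°  ✓
  (3,4): δ = 88.89°  ·
  (3,5): δ = 35.40°  ✓
  (3,6): δ = 10.88°  ✓
  (4,5): δ = 126.51°  ·
  (4,6): δ = 101.99°  ·
  (5,6): δ = 155.48°  ·
antipodal pairs: 7

count = 7; pairs: (0,3), (1,4), (1,5), (2,5), (2,6), (3,5), (3,6)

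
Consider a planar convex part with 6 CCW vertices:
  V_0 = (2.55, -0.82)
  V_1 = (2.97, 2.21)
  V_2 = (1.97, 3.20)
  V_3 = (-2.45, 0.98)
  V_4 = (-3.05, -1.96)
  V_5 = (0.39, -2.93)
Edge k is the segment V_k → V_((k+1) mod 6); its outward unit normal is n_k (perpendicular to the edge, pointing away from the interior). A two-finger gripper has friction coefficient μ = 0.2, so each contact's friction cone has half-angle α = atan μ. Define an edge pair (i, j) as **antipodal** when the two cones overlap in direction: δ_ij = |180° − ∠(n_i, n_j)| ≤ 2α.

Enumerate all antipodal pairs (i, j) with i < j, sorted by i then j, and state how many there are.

α = atan 0.2 = 11.31°;  2α = 22.62°
n_0 = (+0.9905, -0.1373)
n_1 = (+0.7035, +0.7107)
n_2 = (-0.4488, +0.8936)
n_3 = (-0.9798, +0.2000)
n_4 = (-0.2714, -0.9625)
n_5 = (+0.6988, -0.7153)
  (0,1): δ = 126.82°  ·
  (0,2): δ = 55.44°  ·
  (0,3): δ = 3.64°  ✓
  (0,4): δ = 82.14°  ·
  (0,5): δ = 142.22°  ·
  (1,2): δ = 108.62°  ·
  (1,3): δ = 56.82°  ·
  (1,4): δ = 28.96°  ·
  (1,5): δ = 89.04°  ·
  (2,3): δ = 128.20°  ·
  (2,4): δ = 42.42°  ·
  (2,5): δ = 17.66°  ✓
  (3,4): δ = 94.21°  ·
  (3,5): δ = 34.14°  ·
  (4,5): δ = 119.92°  ·
antipodal pairs: 2

count = 2; pairs: (0,3), (2,5)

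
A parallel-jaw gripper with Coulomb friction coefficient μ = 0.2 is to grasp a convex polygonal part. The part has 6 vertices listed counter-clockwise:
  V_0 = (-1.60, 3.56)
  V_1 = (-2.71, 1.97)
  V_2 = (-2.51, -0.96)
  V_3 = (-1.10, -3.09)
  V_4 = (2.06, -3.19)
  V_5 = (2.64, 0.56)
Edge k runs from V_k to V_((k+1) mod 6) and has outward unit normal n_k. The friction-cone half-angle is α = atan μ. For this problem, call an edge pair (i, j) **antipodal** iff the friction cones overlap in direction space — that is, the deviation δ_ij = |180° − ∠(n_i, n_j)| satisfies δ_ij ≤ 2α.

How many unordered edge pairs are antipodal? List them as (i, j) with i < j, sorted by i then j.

α = atan 0.2 = 11.31°;  2α = 22.62°
n_0 = (-0.8200, +0.5724)
n_1 = (-0.9977, -0.0681)
n_2 = (-0.8339, -0.5520)
n_3 = (-0.0316, -0.9995)
n_4 = (+0.9882, -0.1528)
n_5 = (+0.5776, +0.8163)
  (0,1): δ = 141.18°  ·
  (0,2): δ = 111.58°  ·
  (0,3): δ = 56.89°  ·
  (0,4): δ = 26.13°  ·
  (0,5): δ = 89.64°  ·
  (1,2): δ = 150.40°  ·
  (1,3): δ = 95.72°  ·
  (1,4): δ = 12.70°  ✓
  (1,5): δ = 50.81°  ·
  (2,3): δ = 125.32°  ·
  (2,4): δ = 42.30°  ·
  (2,5): δ = 21.22°  ✓
  (3,4): δ = 96.98°  ·
  (3,5): δ = 33.47°  ·
  (4,5): δ = 116.49°  ·
antipodal pairs: 2

count = 2; pairs: (1,4), (2,5)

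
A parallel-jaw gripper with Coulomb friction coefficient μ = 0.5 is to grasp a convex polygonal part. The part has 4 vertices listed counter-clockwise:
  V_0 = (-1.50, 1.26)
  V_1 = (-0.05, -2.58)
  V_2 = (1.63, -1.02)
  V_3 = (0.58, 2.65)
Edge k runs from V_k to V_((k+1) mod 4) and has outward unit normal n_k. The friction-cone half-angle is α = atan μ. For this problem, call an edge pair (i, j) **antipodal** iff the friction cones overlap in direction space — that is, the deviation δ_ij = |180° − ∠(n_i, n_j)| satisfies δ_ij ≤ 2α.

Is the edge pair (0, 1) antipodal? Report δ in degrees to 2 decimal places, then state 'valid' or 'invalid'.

δ = 67.81°, invalid

α = atan 0.5 = 26.57°;  2α = 53.13°
edge 0: e_0 = (+1.45, -3.84);  n_0 = (-0.9355, -0.3533)
edge 1: e_1 = (+1.68, +1.56);  n_1 = (+0.6805, -0.7328)
∠(n_0, n_1) = 112.19°
δ = |180° − 112.19°| = 67.81°
67.81° > 2α = 53.13°  →  invalid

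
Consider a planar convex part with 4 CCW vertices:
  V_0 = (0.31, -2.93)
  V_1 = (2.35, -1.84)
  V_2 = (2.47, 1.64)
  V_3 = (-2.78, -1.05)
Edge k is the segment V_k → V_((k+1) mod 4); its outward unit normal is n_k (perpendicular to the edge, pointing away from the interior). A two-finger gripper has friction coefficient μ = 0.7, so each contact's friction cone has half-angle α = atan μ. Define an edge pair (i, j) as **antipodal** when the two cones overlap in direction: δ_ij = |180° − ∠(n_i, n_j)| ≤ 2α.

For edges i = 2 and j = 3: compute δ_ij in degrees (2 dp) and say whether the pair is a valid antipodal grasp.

δ = 58.45°, valid

α = atan 0.7 = 34.99°;  2α = 69.98°
edge 2: e_2 = (-5.25, -2.69);  n_2 = (-0.4560, +0.8900)
edge 3: e_3 = (+3.09, -1.88);  n_3 = (-0.5198, -0.8543)
∠(n_2, n_3) = 121.55°
δ = |180° − 121.55°| = 58.45°
58.45° ≤ 2α = 69.98°  →  valid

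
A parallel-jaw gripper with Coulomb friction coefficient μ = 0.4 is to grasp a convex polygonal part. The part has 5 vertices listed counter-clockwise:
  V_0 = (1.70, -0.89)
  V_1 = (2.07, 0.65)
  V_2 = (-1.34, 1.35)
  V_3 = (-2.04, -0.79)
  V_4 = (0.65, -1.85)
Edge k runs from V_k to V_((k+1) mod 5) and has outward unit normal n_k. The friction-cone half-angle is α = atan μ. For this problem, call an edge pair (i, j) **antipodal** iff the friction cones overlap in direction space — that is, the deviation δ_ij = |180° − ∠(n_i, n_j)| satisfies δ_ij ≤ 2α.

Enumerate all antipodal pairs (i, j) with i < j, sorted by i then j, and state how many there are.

count = 3; pairs: (0,2), (1,3), (2,4)

α = atan 0.4 = 21.80°;  2α = 43.60°
n_0 = (+0.9723, -0.2336)
n_1 = (+0.2011, +0.9796)
n_2 = (-0.9504, +0.3109)
n_3 = (-0.3666, -0.9304)
n_4 = (+0.6748, -0.7380)
  (0,1): δ = 88.09°  ·
  (0,2): δ = 4.60°  ✓
  (0,3): δ = 82.00°  ·
  (0,4): δ = 145.95°  ·
  (1,2): δ = 96.51°  ·
  (1,3): δ = 9.91°  ✓
  (1,4): δ = 54.04°  ·
  (2,3): δ = 93.39°  ·
  (2,4): δ = 29.45°  ✓
  (3,4): δ = 116.06°  ·
antipodal pairs: 3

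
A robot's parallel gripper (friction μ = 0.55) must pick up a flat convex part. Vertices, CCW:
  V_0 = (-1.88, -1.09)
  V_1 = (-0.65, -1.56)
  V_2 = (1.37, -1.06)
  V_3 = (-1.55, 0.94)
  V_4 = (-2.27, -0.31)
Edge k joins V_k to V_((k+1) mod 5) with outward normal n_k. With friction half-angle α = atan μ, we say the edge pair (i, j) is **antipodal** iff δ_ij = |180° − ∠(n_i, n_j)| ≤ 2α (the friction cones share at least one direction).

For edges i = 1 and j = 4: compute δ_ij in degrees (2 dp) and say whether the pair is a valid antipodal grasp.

α = atan 0.55 = 28.81°;  2α = 57.62°
edge 1: e_1 = (+2.02, +0.50);  n_1 = (+0.2403, -0.9707)
edge 4: e_4 = (+0.39, -0.78);  n_4 = (-0.8944, -0.4472)
∠(n_1, n_4) = 77.34°
δ = |180° − 77.34°| = 102.66°
102.66° > 2α = 57.62°  →  invalid

δ = 102.66°, invalid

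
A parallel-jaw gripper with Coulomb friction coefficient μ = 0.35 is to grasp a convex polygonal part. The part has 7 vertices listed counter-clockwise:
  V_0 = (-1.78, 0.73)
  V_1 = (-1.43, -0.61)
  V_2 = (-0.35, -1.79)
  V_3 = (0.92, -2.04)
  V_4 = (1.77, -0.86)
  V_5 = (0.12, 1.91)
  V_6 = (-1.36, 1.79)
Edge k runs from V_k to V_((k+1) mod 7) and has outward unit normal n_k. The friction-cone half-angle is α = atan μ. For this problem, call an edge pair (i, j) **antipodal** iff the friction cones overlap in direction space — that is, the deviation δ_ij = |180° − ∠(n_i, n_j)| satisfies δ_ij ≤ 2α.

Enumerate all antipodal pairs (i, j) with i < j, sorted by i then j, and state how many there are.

α = atan 0.35 = 19.29°;  2α = 38.58°
n_0 = (-0.9675, -0.2527)
n_1 = (-0.7377, -0.6752)
n_2 = (-0.1931, -0.9812)
n_3 = (+0.8114, -0.5845)
n_4 = (+0.8591, +0.5118)
n_5 = (-0.0808, +0.9967)
n_6 = (-0.9297, +0.3684)
  (0,1): δ = 152.17°  ·
  (0,2): δ = 115.77°  ·
  (0,3): δ = 50.40°  ·
  (0,4): δ = 16.14°  ✓
  (0,5): δ = 80.00°  ·
  (0,6): δ = 143.75°  ·
  (1,2): δ = 143.60°  ·
  (1,3): δ = 78.23°  ·
  (1,4): δ = 11.69°  ✓
  (1,5): δ = 52.17°  ·
  (1,6): δ = 115.92°  ·
  (2,3): δ = 114.63°  ·
  (2,4): δ = 48.08°  ·
  (2,5): δ = 15.77°  ✓
  (2,6): δ = 79.52°  ·
  (3,4): δ = 113.45°  ·
  (3,5): δ = 49.60°  ·
  (3,6): δ = 14.15°  ✓
  (4,5): δ = 116.15°  ·
  (4,6): δ = 52.40°  ·
  (5,6): δ = 116.25°  ·
antipodal pairs: 4

count = 4; pairs: (0,4), (1,4), (2,5), (3,6)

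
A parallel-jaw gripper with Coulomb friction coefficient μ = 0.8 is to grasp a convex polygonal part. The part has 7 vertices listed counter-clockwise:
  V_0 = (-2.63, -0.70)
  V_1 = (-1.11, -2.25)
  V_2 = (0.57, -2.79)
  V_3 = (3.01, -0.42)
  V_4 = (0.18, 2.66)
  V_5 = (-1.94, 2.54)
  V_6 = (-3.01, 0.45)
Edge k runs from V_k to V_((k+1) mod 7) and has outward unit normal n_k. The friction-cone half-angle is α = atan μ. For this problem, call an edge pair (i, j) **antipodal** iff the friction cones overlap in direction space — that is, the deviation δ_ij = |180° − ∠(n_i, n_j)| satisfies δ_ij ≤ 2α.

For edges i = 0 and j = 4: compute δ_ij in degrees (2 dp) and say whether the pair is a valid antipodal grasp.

δ = 48.80°, valid

α = atan 0.8 = 38.66°;  2α = 77.32°
edge 0: e_0 = (+1.52, -1.55);  n_0 = (-0.7140, -0.7002)
edge 4: e_4 = (-2.12, -0.12);  n_4 = (-0.0565, +0.9984)
∠(n_0, n_4) = 131.20°
δ = |180° − 131.20°| = 48.80°
48.80° ≤ 2α = 77.32°  →  valid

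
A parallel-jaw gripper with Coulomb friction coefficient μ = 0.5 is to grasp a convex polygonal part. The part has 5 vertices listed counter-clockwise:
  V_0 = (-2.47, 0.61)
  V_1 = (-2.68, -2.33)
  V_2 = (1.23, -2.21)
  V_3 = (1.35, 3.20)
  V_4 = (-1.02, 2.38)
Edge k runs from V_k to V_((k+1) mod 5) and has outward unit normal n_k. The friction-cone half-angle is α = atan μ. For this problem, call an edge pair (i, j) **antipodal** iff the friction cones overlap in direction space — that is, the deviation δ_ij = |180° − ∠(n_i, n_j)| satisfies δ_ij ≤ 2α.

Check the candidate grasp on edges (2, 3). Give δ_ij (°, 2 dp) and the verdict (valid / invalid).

α = atan 0.5 = 26.57°;  2α = 53.13°
edge 2: e_2 = (+0.12, +5.41);  n_2 = (+0.9998, -0.0222)
edge 3: e_3 = (-2.37, -0.82);  n_3 = (-0.3270, +0.9450)
∠(n_2, n_3) = 110.36°
δ = |180° − 110.36°| = 69.64°
69.64° > 2α = 53.13°  →  invalid

δ = 69.64°, invalid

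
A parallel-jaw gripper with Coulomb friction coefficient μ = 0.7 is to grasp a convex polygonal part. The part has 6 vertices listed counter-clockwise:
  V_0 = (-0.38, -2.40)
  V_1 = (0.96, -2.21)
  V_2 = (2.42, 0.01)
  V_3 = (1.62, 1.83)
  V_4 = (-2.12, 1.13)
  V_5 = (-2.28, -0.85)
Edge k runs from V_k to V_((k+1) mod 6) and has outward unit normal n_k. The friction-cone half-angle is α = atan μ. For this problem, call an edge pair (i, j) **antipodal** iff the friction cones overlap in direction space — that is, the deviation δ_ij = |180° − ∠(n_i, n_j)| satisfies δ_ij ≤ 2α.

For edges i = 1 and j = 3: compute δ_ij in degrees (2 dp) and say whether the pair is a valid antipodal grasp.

α = atan 0.7 = 34.99°;  2α = 69.98°
edge 1: e_1 = (+1.46, +2.22);  n_1 = (+0.8355, -0.5495)
edge 3: e_3 = (-3.74, -0.70);  n_3 = (-0.1840, +0.9829)
∠(n_1, n_3) = 133.93°
δ = |180° − 133.93°| = 46.07°
46.07° ≤ 2α = 69.98°  →  valid

δ = 46.07°, valid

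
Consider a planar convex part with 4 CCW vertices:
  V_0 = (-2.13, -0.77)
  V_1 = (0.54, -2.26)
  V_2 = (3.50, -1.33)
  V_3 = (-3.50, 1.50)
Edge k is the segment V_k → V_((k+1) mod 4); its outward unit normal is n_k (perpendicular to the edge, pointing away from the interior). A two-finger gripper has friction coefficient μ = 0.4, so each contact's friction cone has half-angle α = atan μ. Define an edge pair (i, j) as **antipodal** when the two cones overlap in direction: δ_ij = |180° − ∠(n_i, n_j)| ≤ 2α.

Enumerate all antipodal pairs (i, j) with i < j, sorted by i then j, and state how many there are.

count = 3; pairs: (0,2), (1,2), (2,3)

α = atan 0.4 = 21.80°;  2α = 43.60°
n_0 = (-0.4873, -0.8732)
n_1 = (+0.2997, -0.9540)
n_2 = (+0.3748, +0.9271)
n_3 = (-0.8562, -0.5167)
  (0,1): δ = 133.39°  ·
  (0,2): δ = 7.15°  ✓
  (0,3): δ = 150.28°  ·
  (1,2): δ = 39.45°  ✓
  (1,3): δ = 103.67°  ·
  (2,3): δ = 36.88°  ✓
antipodal pairs: 3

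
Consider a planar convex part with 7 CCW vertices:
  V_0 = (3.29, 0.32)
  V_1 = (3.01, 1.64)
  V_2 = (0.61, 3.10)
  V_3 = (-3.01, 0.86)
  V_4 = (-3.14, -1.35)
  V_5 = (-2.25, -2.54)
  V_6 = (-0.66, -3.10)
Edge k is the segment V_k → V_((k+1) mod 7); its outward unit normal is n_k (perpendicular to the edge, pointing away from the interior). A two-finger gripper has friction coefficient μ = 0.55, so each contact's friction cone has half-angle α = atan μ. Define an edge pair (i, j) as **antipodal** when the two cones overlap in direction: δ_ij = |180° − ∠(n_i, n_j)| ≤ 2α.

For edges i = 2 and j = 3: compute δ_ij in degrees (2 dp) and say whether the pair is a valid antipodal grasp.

α = atan 0.55 = 28.81°;  2α = 57.62°
edge 2: e_2 = (-3.62, -2.24);  n_2 = (-0.5262, +0.8504)
edge 3: e_3 = (-0.13, -2.21);  n_3 = (-0.9983, +0.0587)
∠(n_2, n_3) = 54.88°
δ = |180° − 54.88°| = 125.12°
125.12° > 2α = 57.62°  →  invalid

δ = 125.12°, invalid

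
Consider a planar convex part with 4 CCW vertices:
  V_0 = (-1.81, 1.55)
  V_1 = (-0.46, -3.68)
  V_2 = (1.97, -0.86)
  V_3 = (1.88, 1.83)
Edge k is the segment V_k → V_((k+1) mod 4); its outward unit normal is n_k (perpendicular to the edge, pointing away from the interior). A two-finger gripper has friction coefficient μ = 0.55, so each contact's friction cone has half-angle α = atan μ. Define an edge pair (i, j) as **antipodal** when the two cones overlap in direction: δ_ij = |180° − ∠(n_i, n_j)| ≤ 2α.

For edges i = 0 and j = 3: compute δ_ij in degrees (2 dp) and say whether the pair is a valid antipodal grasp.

δ = 79.87°, invalid

α = atan 0.55 = 28.81°;  2α = 57.62°
edge 0: e_0 = (+1.35, -5.23);  n_0 = (-0.9683, -0.2499)
edge 3: e_3 = (-3.69, -0.28);  n_3 = (-0.0757, +0.9971)
∠(n_0, n_3) = 100.13°
δ = |180° − 100.13°| = 79.87°
79.87° > 2α = 57.62°  →  invalid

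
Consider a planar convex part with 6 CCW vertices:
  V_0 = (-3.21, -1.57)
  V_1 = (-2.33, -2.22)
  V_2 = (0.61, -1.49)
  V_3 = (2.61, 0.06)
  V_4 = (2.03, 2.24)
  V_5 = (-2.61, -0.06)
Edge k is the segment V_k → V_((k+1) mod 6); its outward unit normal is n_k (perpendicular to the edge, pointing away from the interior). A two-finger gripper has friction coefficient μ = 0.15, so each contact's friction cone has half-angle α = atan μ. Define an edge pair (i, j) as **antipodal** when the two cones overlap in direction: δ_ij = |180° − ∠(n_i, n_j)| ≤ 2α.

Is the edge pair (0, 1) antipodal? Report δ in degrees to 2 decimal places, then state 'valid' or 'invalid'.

δ = 129.60°, invalid

α = atan 0.15 = 8.53°;  2α = 17.06°
edge 0: e_0 = (+0.88, -0.65);  n_0 = (-0.5941, -0.8044)
edge 1: e_1 = (+2.94, +0.73);  n_1 = (+0.2410, -0.9705)
∠(n_0, n_1) = 50.40°
δ = |180° − 50.40°| = 129.60°
129.60° > 2α = 17.06°  →  invalid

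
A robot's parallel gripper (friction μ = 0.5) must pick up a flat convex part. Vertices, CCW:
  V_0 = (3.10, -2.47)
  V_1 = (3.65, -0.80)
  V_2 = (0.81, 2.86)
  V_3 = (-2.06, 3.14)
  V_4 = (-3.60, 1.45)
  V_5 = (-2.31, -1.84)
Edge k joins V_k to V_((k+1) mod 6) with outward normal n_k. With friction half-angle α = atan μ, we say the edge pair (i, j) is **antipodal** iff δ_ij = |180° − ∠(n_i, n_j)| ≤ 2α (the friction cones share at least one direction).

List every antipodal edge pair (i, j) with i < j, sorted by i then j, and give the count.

count = 5; pairs: (0,3), (0,4), (1,4), (1,5), (2,5)

α = atan 0.5 = 26.57°;  2α = 53.13°
n_0 = (+0.9498, -0.3128)
n_1 = (+0.7900, +0.6130)
n_2 = (+0.0971, +0.9953)
n_3 = (-0.7391, +0.6735)
n_4 = (-0.9310, -0.3650)
n_5 = (-0.1157, -0.9933)
  (0,1): δ = 123.96°  ·
  (0,2): δ = 77.34°  ·
  (0,3): δ = 24.11°  ✓
  (0,4): δ = 39.64°  ✓
  (0,5): δ = 101.59°  ·
  (1,2): δ = 133.38°  ·
  (1,3): δ = 80.15°  ·
  (1,4): δ = 16.40°  ✓
  (1,5): δ = 45.55°  ✓
  (2,3): δ = 126.77°  ·
  (2,4): δ = 63.02°  ·
  (2,5): δ = 1.07°  ✓
  (3,4): δ = 116.25°  ·
  (3,5): δ = 54.30°  ·
  (4,5): δ = 118.05°  ·
antipodal pairs: 5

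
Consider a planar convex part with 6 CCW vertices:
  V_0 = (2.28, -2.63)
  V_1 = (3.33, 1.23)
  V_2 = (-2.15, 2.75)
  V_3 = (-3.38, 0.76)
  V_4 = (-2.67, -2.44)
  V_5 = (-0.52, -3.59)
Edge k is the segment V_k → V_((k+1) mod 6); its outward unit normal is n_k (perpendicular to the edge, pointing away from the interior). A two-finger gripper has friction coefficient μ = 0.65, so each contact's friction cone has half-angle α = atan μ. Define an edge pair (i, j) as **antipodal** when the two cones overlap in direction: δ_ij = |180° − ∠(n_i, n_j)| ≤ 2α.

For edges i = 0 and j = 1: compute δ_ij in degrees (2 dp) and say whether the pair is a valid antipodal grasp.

α = atan 0.65 = 33.02°;  2α = 66.05°
edge 0: e_0 = (+1.05, +3.86);  n_0 = (+0.9649, -0.2625)
edge 1: e_1 = (-5.48, +1.52);  n_1 = (+0.2673, +0.9636)
∠(n_0, n_1) = 89.71°
δ = |180° − 89.71°| = 90.29°
90.29° > 2α = 66.05°  →  invalid

δ = 90.29°, invalid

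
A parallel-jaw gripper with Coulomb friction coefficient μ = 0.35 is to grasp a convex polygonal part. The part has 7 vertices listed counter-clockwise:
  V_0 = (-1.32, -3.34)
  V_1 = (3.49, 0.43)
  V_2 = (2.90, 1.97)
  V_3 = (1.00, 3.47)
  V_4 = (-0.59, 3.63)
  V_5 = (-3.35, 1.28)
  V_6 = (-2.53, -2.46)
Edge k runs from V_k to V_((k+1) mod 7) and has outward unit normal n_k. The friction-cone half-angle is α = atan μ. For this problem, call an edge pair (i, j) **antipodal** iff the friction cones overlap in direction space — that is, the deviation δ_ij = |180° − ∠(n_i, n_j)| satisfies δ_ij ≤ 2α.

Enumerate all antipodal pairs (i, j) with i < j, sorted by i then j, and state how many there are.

α = atan 0.35 = 19.29°;  2α = 38.58°
n_0 = (+0.6169, -0.7871)
n_1 = (+0.9338, +0.3578)
n_2 = (+0.6196, +0.7849)
n_3 = (+0.1001, +0.9950)
n_4 = (-0.6483, +0.7614)
n_5 = (-0.9768, -0.2142)
n_6 = (-0.5882, -0.8087)
  (0,1): δ = 107.13°  ·
  (0,2): δ = 76.38°  ·
  (0,3): δ = 43.84°  ·
  (0,4): δ = 2.32°  ✓
  (0,5): δ = 64.28°  ·
  (0,6): δ = 105.88°  ·
  (1,2): δ = 149.25°  ·
  (1,3): δ = 116.71°  ·
  (1,4): δ = 70.55°  ·
  (1,5): δ = 8.60°  ✓
  (1,6): δ = 33.01°  ✓
  (2,3): δ = 147.46°  ·
  (2,4): δ = 101.30°  ·
  (2,5): δ = 39.34°  ·
  (2,6): δ = 2.26°  ✓
  (3,4): δ = 133.84°  ·
  (3,5): δ = 71.89°  ·
  (3,6): δ = 30.28°  ✓
  (4,5): δ = 118.05°  ·
  (4,6): δ = 76.44°  ·
  (5,6): δ = 138.39°  ·
antipodal pairs: 5

count = 5; pairs: (0,4), (1,5), (1,6), (2,6), (3,6)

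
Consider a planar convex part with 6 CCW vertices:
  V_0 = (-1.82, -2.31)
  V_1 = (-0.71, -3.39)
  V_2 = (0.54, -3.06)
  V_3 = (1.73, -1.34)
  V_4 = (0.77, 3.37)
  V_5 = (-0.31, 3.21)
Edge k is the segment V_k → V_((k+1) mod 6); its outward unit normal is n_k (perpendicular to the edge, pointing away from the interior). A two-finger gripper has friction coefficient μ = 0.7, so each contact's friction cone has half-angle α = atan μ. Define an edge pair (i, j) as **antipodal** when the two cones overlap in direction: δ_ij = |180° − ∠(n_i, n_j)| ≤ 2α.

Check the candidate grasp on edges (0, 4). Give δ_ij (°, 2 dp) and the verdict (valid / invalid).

δ = 52.64°, valid

α = atan 0.7 = 34.99°;  2α = 69.98°
edge 0: e_0 = (+1.11, -1.08);  n_0 = (-0.6974, -0.7167)
edge 4: e_4 = (-1.08, -0.16);  n_4 = (-0.1465, +0.9892)
∠(n_0, n_4) = 127.36°
δ = |180° − 127.36°| = 52.64°
52.64° ≤ 2α = 69.98°  →  valid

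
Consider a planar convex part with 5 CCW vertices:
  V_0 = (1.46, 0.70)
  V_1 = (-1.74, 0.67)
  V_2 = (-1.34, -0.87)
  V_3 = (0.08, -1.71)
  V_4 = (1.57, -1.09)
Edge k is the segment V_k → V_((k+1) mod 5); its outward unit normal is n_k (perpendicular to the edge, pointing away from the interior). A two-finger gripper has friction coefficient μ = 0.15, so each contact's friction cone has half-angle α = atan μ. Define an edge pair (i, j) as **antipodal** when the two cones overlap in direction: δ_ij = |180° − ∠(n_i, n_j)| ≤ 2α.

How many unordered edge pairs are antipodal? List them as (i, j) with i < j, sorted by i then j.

α = atan 0.15 = 8.53°;  2α = 17.06°
n_0 = (-0.0094, +1.0000)
n_1 = (-0.9679, -0.2514)
n_2 = (-0.5091, -0.8607)
n_3 = (+0.3842, -0.9233)
n_4 = (+0.9981, +0.0613)
  (0,1): δ = 75.98°  ·
  (0,2): δ = 31.14°  ·
  (0,3): δ = 22.06°  ·
  (0,4): δ = 92.98°  ·
  (1,2): δ = 135.17°  ·
  (1,3): δ = 81.97°  ·
  (1,4): δ = 11.04°  ✓
  (2,3): δ = 126.80°  ·
  (2,4): δ = 55.88°  ·
  (3,4): δ = 109.08°  ·
antipodal pairs: 1

count = 1; pairs: (1,4)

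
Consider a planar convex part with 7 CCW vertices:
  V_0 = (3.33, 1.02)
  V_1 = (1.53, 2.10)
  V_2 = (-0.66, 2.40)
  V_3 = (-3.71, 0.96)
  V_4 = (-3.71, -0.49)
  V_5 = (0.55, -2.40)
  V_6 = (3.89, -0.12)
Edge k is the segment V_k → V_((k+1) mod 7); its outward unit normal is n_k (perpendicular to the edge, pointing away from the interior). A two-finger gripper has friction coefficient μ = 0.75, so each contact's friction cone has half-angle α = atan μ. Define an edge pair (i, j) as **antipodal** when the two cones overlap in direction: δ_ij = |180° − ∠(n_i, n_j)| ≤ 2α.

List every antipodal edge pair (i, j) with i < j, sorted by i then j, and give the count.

α = atan 0.75 = 36.87°;  2α = 73.74°
n_0 = (+0.5145, +0.8575)
n_1 = (+0.1357, +0.9907)
n_2 = (-0.4269, +0.9043)
n_3 = (-1.0000, -0.0000)
n_4 = (-0.4091, -0.9125)
n_5 = (+0.5638, -0.8259)
n_6 = (+0.8976, +0.4409)
  (0,1): δ = 156.84°  ·
  (0,2): δ = 123.76°  ·
  (0,3): δ = 59.04°  ✓
  (0,4): δ = 6.81°  ✓
  (0,5): δ = 65.28°  ✓
  (0,6): δ = 147.13°  ·
  (1,2): δ = 146.93°  ·
  (1,3): δ = 82.20°  ·
  (1,4): δ = 16.35°  ✓
  (1,5): δ = 42.12°  ✓
  (1,6): δ = 123.96°  ·
  (2,3): δ = 115.27°  ·
  (2,4): δ = 49.42°  ✓
  (2,5): δ = 9.05°  ✓
  (2,6): δ = 90.89°  ·
  (3,4): δ = 114.15°  ·
  (3,5): δ = 55.68°  ✓
  (3,6): δ = 26.16°  ✓
  (4,5): δ = 121.53°  ·
  (4,6): δ = 39.69°  ✓
  (5,6): δ = 98.16°  ·
antipodal pairs: 10

count = 10; pairs: (0,3), (0,4), (0,5), (1,4), (1,5), (2,4), (2,5), (3,5), (3,6), (4,6)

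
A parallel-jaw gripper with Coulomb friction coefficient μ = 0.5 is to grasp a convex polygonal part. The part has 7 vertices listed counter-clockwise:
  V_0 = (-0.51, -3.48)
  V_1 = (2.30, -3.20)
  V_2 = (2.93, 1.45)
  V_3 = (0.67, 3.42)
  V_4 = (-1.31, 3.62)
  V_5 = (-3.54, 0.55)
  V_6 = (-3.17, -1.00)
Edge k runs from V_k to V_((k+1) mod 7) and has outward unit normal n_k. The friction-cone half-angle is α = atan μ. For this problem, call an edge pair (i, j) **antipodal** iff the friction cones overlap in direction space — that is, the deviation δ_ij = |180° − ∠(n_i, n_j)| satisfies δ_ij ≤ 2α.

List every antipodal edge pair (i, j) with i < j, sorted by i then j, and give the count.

α = atan 0.5 = 26.57°;  2α = 53.13°
n_0 = (+0.0992, -0.9951)
n_1 = (+0.9909, -0.1343)
n_2 = (+0.6571, +0.7538)
n_3 = (+0.1005, +0.9949)
n_4 = (-0.8091, +0.5877)
n_5 = (-0.9727, -0.2322)
n_6 = (-0.6819, -0.7314)
  (0,1): δ = 103.41°  ·
  (0,2): δ = 46.77°  ✓
  (0,3): δ = 11.46°  ✓
  (0,4): δ = 48.32°  ✓
  (0,5): δ = 97.74°  ·
  (0,6): δ = 131.32°  ·
  (1,2): δ = 123.36°  ·
  (1,3): δ = 88.05°  ·
  (1,4): δ = 28.28°  ✓
  (1,5): δ = 21.14°  ✓
  (1,6): δ = 54.72°  ·
  (2,3): δ = 144.69°  ·
  (2,4): δ = 84.92°  ·
  (2,5): δ = 35.50°  ✓
  (2,6): δ = 1.92°  ✓
  (3,4): δ = 120.23°  ·
  (3,5): δ = 70.81°  ·
  (3,6): δ = 37.23°  ✓
  (4,5): δ = 130.58°  ·
  (4,6): δ = 97.00°  ·
  (5,6): δ = 146.42°  ·
antipodal pairs: 8

count = 8; pairs: (0,2), (0,3), (0,4), (1,4), (1,5), (2,5), (2,6), (3,6)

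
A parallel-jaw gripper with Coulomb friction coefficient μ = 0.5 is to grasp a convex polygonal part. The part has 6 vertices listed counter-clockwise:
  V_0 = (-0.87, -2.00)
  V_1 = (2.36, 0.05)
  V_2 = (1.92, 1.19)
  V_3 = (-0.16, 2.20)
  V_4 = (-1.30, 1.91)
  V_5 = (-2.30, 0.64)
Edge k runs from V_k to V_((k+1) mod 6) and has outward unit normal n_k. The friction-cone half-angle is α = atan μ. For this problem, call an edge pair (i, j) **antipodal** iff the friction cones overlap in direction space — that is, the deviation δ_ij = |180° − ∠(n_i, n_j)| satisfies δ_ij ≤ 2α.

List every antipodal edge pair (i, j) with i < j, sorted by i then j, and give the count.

count = 4; pairs: (0,3), (0,4), (1,5), (2,5)

α = atan 0.5 = 26.57°;  2α = 53.13°
n_0 = (+0.5359, -0.8443)
n_1 = (+0.9329, +0.3601)
n_2 = (+0.4368, +0.8996)
n_3 = (-0.2465, +0.9691)
n_4 = (-0.7857, +0.6186)
n_5 = (-0.8793, -0.4763)
  (0,1): δ = 101.30°  ·
  (0,2): δ = 58.30°  ·
  (0,3): δ = 18.13°  ✓
  (0,4): δ = 19.38°  ✓
  (0,5): δ = 86.04°  ·
  (1,2): δ = 137.00°  ·
  (1,3): δ = 96.83°  ·
  (1,4): δ = 59.32°  ·
  (1,5): δ = 7.34°  ✓
  (2,3): δ = 139.83°  ·
  (2,4): δ = 102.32°  ·
  (2,5): δ = 35.66°  ✓
  (3,4): δ = 142.49°  ·
  (3,5): δ = 75.83°  ·
  (4,5): δ = 113.34°  ·
antipodal pairs: 4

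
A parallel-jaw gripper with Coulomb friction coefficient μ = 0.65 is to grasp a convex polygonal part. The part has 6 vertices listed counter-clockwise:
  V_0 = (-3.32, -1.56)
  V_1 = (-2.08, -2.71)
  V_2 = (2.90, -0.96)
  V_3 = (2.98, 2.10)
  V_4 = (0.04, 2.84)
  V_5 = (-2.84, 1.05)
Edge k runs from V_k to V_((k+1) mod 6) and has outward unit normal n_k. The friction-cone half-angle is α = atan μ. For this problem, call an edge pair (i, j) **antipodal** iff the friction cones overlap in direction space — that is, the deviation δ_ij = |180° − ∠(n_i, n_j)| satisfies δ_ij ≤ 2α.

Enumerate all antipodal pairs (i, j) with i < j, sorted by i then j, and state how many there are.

count = 7; pairs: (0,2), (0,3), (1,3), (1,4), (1,5), (2,4), (2,5)

α = atan 0.65 = 33.02°;  2α = 66.05°
n_0 = (-0.6800, -0.7332)
n_1 = (+0.3315, -0.9434)
n_2 = (+0.9997, -0.0261)
n_3 = (+0.2441, +0.9698)
n_4 = (-0.5279, +0.8493)
n_5 = (-0.9835, +0.1809)
  (0,1): δ = 117.79°  ·
  (0,2): δ = 48.65°  ✓
  (0,3): δ = 28.72°  ✓
  (0,4): δ = 74.71°  ·
  (0,5): δ = 122.42°  ·
  (1,2): δ = 110.86°  ·
  (1,3): δ = 33.49°  ✓
  (1,4): δ = 12.50°  ✓
  (1,5): δ = 60.22°  ✓
  (2,3): δ = 102.63°  ·
  (2,4): δ = 56.64°  ✓
  (2,5): δ = 8.92°  ✓
  (3,4): δ = 134.01°  ·
  (3,5): δ = 86.29°  ·
  (4,5): δ = 132.28°  ·
antipodal pairs: 7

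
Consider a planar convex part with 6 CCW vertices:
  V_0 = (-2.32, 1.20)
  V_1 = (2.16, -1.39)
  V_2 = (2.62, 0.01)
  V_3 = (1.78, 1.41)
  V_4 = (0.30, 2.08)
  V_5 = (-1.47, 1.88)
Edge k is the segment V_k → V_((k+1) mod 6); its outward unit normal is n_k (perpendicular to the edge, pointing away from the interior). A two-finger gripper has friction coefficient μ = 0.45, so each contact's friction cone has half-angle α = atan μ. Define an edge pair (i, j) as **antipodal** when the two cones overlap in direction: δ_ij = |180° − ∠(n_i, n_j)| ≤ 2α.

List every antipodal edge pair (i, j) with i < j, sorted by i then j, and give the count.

α = atan 0.45 = 24.23°;  2α = 48.46°
n_0 = (-0.5005, -0.8657)
n_1 = (+0.9500, -0.3122)
n_2 = (+0.8575, +0.5145)
n_3 = (+0.4124, +0.9110)
n_4 = (-0.1123, +0.9937)
n_5 = (-0.6247, +0.7809)
  (0,1): δ = 78.16°  ·
  (0,2): δ = 29.00°  ✓
  (0,3): δ = 5.68°  ✓
  (0,4): δ = 36.48°  ✓
  (0,5): δ = 68.69°  ·
  (1,2): δ = 130.85°  ·
  (1,3): δ = 96.17°  ·
  (1,4): δ = 65.36°  ·
  (1,5): δ = 33.15°  ✓
  (2,3): δ = 145.32°  ·
  (2,4): δ = 114.52°  ·
  (2,5): δ = 82.30°  ·
  (3,4): δ = 149.20°  ·
  (3,5): δ = 116.98°  ·
  (4,5): δ = 147.79°  ·
antipodal pairs: 4

count = 4; pairs: (0,2), (0,3), (0,4), (1,5)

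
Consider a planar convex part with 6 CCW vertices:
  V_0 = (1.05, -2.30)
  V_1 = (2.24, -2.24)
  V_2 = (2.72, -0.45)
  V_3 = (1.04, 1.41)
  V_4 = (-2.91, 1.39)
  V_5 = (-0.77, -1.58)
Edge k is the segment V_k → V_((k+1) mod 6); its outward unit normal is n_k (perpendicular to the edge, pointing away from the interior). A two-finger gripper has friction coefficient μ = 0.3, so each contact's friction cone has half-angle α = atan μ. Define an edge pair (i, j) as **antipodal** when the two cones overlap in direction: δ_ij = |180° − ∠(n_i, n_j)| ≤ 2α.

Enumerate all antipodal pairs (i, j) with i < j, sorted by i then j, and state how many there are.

count = 4; pairs: (0,3), (2,4), (2,5), (3,5)

α = atan 0.3 = 16.70°;  2α = 33.40°
n_0 = (+0.0504, -0.9987)
n_1 = (+0.9659, -0.2590)
n_2 = (+0.7421, +0.6703)
n_3 = (-0.0051, +1.0000)
n_4 = (-0.8113, -0.5846)
n_5 = (-0.3679, -0.9299)
  (0,1): δ = 107.90°  ·
  (0,2): δ = 50.80°  ·
  (0,3): δ = 2.60°  ✓
  (0,4): δ = 122.89°  ·
  (0,5): δ = 155.53°  ·
  (1,2): δ = 122.90°  ·
  (1,3): δ = 74.70°  ·
  (1,4): δ = 50.79°  ·
  (1,5): δ = 83.43°  ·
  (2,3): δ = 131.80°  ·
  (2,4): δ = 6.31°  ✓
  (2,5): δ = 26.33°  ✓
  (3,4): δ = 54.52°  ·
  (3,5): δ = 21.87°  ✓
  (4,5): δ = 147.36°  ·
antipodal pairs: 4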